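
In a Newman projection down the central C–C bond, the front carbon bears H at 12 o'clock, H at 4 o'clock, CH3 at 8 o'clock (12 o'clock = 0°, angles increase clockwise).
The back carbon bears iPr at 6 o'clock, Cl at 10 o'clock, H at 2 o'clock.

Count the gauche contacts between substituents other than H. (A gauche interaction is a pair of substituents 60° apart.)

Non-H gauche pairs: CH3(240°)/iPr(180°); CH3(240°)/Cl(300°) — 2 interactions.

2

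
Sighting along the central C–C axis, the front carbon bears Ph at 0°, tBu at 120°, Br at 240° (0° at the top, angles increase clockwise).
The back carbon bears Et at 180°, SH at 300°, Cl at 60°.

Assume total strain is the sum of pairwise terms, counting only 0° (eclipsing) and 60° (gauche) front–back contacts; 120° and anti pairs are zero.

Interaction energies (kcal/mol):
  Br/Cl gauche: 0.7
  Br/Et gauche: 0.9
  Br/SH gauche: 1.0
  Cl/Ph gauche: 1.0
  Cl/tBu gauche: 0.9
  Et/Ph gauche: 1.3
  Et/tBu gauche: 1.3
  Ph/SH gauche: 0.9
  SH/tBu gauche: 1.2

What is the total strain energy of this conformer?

This conformer (staggered): Ph(0°)/SH(300°) gauche 0.9; Ph(0°)/Cl(60°) gauche 1.0; tBu(120°)/Et(180°) gauche 1.3; tBu(120°)/Cl(60°) gauche 0.9; Br(240°)/Et(180°) gauche 0.9; Br(240°)/SH(300°) gauche 1.0 → 6.0 kcal/mol.

6.0 kcal/mol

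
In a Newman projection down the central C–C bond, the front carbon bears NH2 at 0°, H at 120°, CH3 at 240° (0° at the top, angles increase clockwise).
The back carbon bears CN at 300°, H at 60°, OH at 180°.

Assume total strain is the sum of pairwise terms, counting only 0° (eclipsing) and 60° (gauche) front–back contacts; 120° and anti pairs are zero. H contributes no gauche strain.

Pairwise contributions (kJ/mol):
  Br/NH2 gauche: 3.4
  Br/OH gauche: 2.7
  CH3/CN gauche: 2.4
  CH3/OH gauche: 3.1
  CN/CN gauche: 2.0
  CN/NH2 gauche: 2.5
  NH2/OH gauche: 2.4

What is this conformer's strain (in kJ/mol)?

This conformer (staggered): NH2(0°)/CN(300°) gauche 2.5; CH3(240°)/CN(300°) gauche 2.4; CH3(240°)/OH(180°) gauche 3.1 → 8.0 kJ/mol.

8.0 kJ/mol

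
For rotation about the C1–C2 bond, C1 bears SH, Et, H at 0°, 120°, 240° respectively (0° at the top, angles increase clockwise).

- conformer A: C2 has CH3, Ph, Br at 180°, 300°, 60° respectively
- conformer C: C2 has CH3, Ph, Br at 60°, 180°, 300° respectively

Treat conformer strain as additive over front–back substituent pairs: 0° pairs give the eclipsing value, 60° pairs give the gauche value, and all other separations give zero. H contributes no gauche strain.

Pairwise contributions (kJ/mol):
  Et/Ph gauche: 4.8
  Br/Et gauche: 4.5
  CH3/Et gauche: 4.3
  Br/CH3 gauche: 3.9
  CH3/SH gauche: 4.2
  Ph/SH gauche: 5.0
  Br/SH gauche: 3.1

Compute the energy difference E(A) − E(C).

+0.5 kJ/mol

A is staggered. SH at 0° is gauche with Ph at 300° (5.0); SH at 0° is gauche with Br at 60° (3.1); Et at 120° is gauche with CH3 at 180° (4.3); Et at 120° is gauche with Br at 60° (4.5). Total 16.9 kJ/mol.
C is staggered. SH at 0° is gauche with CH3 at 60° (4.2); SH at 0° is gauche with Br at 300° (3.1); Et at 120° is gauche with CH3 at 60° (4.3); Et at 120° is gauche with Ph at 180° (4.8). Total 16.4 kJ/mol.
E(A) − E(C) = 16.9 − 16.4 = +0.5 kJ/mol.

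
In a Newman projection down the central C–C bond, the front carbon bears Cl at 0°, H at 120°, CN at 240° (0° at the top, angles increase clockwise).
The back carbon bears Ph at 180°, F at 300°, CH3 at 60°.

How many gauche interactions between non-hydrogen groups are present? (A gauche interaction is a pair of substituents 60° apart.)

4

Non-H gauche pairs: Cl(0°)/F(300°); Cl(0°)/CH3(60°); CN(240°)/Ph(180°); CN(240°)/F(300°) — 4 interactions.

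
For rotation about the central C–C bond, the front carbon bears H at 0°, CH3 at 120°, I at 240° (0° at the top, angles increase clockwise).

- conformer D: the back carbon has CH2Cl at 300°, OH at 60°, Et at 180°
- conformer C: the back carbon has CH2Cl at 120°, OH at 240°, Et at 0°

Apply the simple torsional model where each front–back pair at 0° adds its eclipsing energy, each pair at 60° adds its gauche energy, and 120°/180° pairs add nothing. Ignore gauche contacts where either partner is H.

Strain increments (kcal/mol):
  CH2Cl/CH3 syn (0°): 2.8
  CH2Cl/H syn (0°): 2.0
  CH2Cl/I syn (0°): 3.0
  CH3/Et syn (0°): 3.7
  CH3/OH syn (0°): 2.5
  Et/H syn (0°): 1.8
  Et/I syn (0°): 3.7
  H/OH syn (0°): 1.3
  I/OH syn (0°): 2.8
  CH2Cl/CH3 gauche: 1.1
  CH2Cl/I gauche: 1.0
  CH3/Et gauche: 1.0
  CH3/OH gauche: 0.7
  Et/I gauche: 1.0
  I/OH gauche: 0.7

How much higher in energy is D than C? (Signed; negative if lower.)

-3.7 kcal/mol

D (staggered): CH3–OH gauche, CH3–Et gauche, I–CH2Cl gauche, I–Et gauche; 0.7 + 1.0 + 1.0 + 1.0 = 3.7 kcal/mol.
C (eclipsed): H–Et eclipsed, CH3–CH2Cl eclipsed, I–OH eclipsed; 1.8 + 2.8 + 2.8 = 7.4 kcal/mol.
E(D) − E(C) = 3.7 − 7.4 = -3.7 kcal/mol.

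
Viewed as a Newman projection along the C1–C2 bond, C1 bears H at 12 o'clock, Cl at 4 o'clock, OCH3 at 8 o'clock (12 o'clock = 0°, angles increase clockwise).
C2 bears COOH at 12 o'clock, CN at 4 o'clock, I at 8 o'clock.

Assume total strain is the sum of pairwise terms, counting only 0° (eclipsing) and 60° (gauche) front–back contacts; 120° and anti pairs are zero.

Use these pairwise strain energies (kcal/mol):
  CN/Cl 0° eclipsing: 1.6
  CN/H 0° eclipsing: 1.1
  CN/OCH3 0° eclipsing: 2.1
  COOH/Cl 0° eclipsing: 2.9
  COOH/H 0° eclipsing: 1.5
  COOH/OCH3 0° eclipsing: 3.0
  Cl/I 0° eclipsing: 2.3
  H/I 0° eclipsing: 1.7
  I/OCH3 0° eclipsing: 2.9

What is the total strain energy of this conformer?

6.0 kcal/mol

This conformer is eclipsed. H at 0° is eclipsed with COOH at 0° (1.5); Cl at 120° is eclipsed with CN at 120° (1.6); OCH3 at 240° is eclipsed with I at 240° (2.9). Total 6.0 kcal/mol.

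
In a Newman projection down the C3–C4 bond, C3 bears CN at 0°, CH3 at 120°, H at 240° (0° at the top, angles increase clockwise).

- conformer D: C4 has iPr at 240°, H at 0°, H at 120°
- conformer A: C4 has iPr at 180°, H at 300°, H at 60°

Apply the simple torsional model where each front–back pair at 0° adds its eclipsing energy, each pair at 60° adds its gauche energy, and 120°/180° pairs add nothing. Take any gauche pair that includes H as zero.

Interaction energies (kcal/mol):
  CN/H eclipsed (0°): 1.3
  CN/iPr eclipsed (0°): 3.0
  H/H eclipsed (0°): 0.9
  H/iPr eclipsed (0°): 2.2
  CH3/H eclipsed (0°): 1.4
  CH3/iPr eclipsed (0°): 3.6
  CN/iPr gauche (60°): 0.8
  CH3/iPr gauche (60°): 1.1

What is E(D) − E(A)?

+3.8 kcal/mol

D (eclipsed): CN–H eclipsed, CH3–H eclipsed, H–iPr eclipsed; 1.3 + 1.4 + 2.2 = 4.9 kcal/mol.
A (staggered): CH3–iPr gauche; 1.1 = 1.1 kcal/mol.
E(D) − E(A) = 4.9 − 1.1 = +3.8 kcal/mol.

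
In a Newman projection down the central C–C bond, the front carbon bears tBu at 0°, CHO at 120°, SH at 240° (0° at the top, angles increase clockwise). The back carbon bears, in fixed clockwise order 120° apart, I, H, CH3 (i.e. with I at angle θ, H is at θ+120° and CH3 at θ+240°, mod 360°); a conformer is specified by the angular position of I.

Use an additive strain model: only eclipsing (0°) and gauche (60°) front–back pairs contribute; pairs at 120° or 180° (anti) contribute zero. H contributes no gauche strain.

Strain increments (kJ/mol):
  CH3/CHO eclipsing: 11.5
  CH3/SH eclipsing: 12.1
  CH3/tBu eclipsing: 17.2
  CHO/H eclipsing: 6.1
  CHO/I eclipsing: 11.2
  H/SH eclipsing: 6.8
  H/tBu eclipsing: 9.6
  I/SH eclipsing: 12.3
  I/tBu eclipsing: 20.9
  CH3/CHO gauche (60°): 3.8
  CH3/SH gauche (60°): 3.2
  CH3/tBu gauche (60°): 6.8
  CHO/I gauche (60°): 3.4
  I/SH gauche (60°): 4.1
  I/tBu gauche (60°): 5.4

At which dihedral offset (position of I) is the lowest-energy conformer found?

I at 0° (eclipsed): tBu–I eclipsed, CHO–H eclipsed, SH–CH3 eclipsed; 20.9 + 6.1 + 12.1 = 39.1 kJ/mol.
I at 60° (staggered): tBu–I gauche, tBu–CH3 gauche, CHO–I gauche, SH–CH3 gauche; 5.4 + 6.8 + 3.4 + 3.2 = 18.8 kJ/mol.
I at 120° (eclipsed): tBu–CH3 eclipsed, CHO–I eclipsed, SH–H eclipsed; 17.2 + 11.2 + 6.8 = 35.2 kJ/mol.
I at 180° (staggered): tBu–CH3 gauche, CHO–I gauche, CHO–CH3 gauche, SH–I gauche; 6.8 + 3.4 + 3.8 + 4.1 = 18.1 kJ/mol.
I at 240° (eclipsed): tBu–H eclipsed, CHO–CH3 eclipsed, SH–I eclipsed; 9.6 + 11.5 + 12.3 = 33.4 kJ/mol.
I at 300° (staggered): tBu–I gauche, CHO–CH3 gauche, SH–I gauche, SH–CH3 gauche; 5.4 + 3.8 + 4.1 + 3.2 = 16.5 kJ/mol.
The minimum (16.5 kJ/mol) occurs with I at 300°.

300°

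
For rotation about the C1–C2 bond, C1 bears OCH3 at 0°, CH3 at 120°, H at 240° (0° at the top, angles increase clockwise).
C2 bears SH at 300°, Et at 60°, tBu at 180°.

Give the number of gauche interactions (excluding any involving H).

4

Non-H gauche pairs: OCH3(0°)/SH(300°); OCH3(0°)/Et(60°); CH3(120°)/Et(60°); CH3(120°)/tBu(180°) — 4 interactions.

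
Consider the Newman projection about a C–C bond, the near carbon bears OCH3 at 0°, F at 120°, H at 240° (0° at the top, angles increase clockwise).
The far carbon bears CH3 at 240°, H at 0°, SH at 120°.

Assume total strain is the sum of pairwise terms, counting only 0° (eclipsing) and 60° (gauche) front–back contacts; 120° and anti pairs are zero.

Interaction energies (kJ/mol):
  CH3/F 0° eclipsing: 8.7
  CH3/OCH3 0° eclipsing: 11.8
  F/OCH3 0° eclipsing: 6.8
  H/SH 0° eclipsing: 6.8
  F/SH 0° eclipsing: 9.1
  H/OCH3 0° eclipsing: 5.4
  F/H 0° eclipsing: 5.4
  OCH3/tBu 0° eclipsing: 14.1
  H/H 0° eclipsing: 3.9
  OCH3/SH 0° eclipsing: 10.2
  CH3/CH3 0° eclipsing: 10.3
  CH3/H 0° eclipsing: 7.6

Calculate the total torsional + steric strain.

This conformer is eclipsed. OCH3 at 0° is eclipsed with H at 0° (5.4); F at 120° is eclipsed with SH at 120° (9.1); H at 240° is eclipsed with CH3 at 240° (7.6). Total 22.1 kJ/mol.

22.1 kJ/mol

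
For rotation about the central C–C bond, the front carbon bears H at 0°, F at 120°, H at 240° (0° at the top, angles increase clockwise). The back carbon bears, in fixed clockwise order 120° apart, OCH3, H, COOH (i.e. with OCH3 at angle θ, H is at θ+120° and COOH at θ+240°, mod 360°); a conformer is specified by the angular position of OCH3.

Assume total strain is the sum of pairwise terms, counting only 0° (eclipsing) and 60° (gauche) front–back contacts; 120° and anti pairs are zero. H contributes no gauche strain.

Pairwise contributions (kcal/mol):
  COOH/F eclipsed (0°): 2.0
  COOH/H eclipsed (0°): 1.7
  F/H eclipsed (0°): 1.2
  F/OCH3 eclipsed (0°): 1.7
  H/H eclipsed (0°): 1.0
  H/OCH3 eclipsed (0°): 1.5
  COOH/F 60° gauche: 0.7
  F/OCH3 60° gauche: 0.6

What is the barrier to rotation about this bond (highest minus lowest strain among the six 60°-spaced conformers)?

OCH3 at 0° (eclipsed): H(0°)/OCH3(0°) eclipsed 1.5; F(120°)/H(120°) eclipsed 1.2; H(240°)/COOH(240°) eclipsed 1.7 → 4.4 kcal/mol.
OCH3 at 60° (staggered): F(120°)/OCH3(60°) gauche 0.6 → 0.6 kcal/mol.
OCH3 at 120° (eclipsed): H(0°)/COOH(0°) eclipsed 1.7; F(120°)/OCH3(120°) eclipsed 1.7; H(240°)/H(240°) eclipsed 1.0 → 4.4 kcal/mol.
OCH3 at 180° (staggered): F(120°)/OCH3(180°) gauche 0.6; F(120°)/COOH(60°) gauche 0.7 → 1.3 kcal/mol.
OCH3 at 240° (eclipsed): H(0°)/H(0°) eclipsed 1.0; F(120°)/COOH(120°) eclipsed 2.0; H(240°)/OCH3(240°) eclipsed 1.5 → 4.5 kcal/mol.
OCH3 at 300° (staggered): F(120°)/COOH(180°) gauche 0.7 → 0.7 kcal/mol.
Max at 240° (4.5 kcal/mol), min at 60° (0.6 kcal/mol); barrier = 3.9 kcal/mol.

3.9 kcal/mol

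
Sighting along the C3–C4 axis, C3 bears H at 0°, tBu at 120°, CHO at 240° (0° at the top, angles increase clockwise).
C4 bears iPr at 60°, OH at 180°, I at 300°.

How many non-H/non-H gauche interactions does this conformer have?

Non-H gauche pairs: tBu(120°)/iPr(60°); tBu(120°)/OH(180°); CHO(240°)/OH(180°); CHO(240°)/I(300°) — 4 interactions.

4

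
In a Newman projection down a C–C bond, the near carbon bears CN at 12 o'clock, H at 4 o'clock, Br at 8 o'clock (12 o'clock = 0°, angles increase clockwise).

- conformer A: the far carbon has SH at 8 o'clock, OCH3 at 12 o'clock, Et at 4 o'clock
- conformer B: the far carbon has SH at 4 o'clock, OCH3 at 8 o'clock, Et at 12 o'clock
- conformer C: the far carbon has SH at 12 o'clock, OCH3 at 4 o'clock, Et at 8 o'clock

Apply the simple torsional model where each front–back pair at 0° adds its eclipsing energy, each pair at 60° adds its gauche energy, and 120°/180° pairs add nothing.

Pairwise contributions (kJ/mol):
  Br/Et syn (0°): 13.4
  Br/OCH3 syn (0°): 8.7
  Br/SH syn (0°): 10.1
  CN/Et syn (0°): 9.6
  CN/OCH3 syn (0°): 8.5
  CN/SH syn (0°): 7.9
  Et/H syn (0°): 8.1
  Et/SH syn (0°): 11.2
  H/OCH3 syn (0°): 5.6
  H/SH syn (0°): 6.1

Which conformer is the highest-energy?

C

A (eclipsed): CN–OCH3 eclipsed, H–Et eclipsed, Br–SH eclipsed; 8.5 + 8.1 + 10.1 = 26.7 kJ/mol.
B (eclipsed): CN–Et eclipsed, H–SH eclipsed, Br–OCH3 eclipsed; 9.6 + 6.1 + 8.7 = 24.4 kJ/mol.
C (eclipsed): CN–SH eclipsed, H–OCH3 eclipsed, Br–Et eclipsed; 7.9 + 5.6 + 13.4 = 26.9 kJ/mol.
C has the highest total (26.9 kJ/mol).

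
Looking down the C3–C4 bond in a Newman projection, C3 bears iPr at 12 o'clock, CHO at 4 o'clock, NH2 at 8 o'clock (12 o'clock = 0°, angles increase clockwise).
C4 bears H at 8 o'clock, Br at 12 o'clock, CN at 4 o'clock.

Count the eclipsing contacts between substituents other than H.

2

Non-H eclipsing pairs: iPr(0°)/Br(0°); CHO(120°)/CN(120°) — 2 interactions.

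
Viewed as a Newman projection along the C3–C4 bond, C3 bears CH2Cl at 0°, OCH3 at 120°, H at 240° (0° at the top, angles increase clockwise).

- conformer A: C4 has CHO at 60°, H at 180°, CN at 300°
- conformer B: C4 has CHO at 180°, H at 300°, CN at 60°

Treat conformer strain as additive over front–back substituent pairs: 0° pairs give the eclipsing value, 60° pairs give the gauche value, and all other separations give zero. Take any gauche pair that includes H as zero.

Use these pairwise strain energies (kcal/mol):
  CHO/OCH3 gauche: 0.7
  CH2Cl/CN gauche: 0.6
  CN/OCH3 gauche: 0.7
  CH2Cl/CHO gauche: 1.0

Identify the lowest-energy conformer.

B

A is staggered. CH2Cl at 0° is gauche with CHO at 60° (1.0); CH2Cl at 0° is gauche with CN at 300° (0.6); OCH3 at 120° is gauche with CHO at 60° (0.7). Total 2.3 kcal/mol.
B is staggered. CH2Cl at 0° is gauche with CN at 60° (0.6); OCH3 at 120° is gauche with CHO at 180° (0.7); OCH3 at 120° is gauche with CN at 60° (0.7). Total 2.0 kcal/mol.
B has the lowest total (2.0 kcal/mol).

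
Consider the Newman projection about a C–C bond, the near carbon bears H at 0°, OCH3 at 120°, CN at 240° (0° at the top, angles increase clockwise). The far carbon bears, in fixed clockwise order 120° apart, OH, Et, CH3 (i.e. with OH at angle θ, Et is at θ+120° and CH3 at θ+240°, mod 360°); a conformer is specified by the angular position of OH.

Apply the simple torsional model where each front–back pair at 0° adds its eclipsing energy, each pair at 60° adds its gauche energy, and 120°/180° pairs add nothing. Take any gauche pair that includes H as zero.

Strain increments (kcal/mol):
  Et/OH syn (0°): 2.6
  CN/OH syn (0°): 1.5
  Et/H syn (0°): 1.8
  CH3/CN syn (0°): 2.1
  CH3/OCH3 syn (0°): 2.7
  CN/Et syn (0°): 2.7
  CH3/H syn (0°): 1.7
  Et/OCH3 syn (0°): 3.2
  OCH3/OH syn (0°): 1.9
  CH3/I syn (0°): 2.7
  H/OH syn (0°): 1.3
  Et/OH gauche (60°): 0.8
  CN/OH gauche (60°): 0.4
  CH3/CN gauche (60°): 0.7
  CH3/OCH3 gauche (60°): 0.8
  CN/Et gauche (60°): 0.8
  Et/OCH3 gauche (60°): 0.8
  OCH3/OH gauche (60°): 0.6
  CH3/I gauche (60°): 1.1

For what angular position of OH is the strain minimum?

180°

OH at 0° (eclipsed): H(0°)/OH(0°) eclipsed 1.3; OCH3(120°)/Et(120°) eclipsed 3.2; CN(240°)/CH3(240°) eclipsed 2.1 → 6.6 kcal/mol.
OH at 60° (staggered): OCH3(120°)/OH(60°) gauche 0.6; OCH3(120°)/Et(180°) gauche 0.8; CN(240°)/Et(180°) gauche 0.8; CN(240°)/CH3(300°) gauche 0.7 → 2.9 kcal/mol.
OH at 120° (eclipsed): H(0°)/CH3(0°) eclipsed 1.7; OCH3(120°)/OH(120°) eclipsed 1.9; CN(240°)/Et(240°) eclipsed 2.7 → 6.3 kcal/mol.
OH at 180° (staggered): OCH3(120°)/OH(180°) gauche 0.6; OCH3(120°)/CH3(60°) gauche 0.8; CN(240°)/OH(180°) gauche 0.4; CN(240°)/Et(300°) gauche 0.8 → 2.6 kcal/mol.
OH at 240° (eclipsed): H(0°)/Et(0°) eclipsed 1.8; OCH3(120°)/CH3(120°) eclipsed 2.7; CN(240°)/OH(240°) eclipsed 1.5 → 6.0 kcal/mol.
OH at 300° (staggered): OCH3(120°)/Et(60°) gauche 0.8; OCH3(120°)/CH3(180°) gauche 0.8; CN(240°)/OH(300°) gauche 0.4; CN(240°)/CH3(180°) gauche 0.7 → 2.7 kcal/mol.
The minimum (2.6 kcal/mol) occurs with OH at 180°.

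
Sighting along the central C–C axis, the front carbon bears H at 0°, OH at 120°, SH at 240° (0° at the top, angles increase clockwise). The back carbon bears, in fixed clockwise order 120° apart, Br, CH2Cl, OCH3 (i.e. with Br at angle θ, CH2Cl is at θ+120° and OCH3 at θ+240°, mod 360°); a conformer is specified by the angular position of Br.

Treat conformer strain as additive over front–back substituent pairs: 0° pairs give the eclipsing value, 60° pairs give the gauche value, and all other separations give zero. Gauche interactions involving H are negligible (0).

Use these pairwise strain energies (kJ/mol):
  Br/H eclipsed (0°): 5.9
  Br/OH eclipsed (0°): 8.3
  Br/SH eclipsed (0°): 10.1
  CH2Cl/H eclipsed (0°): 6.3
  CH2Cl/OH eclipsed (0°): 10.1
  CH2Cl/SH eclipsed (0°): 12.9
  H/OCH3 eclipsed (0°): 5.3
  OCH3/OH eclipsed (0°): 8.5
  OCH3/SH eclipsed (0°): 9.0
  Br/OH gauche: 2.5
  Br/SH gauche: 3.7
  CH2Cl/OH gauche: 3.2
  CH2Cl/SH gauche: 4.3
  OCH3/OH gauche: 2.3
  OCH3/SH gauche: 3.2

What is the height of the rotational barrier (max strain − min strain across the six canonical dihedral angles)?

Br at 0° is eclipsed. H at 0° is eclipsed with Br at 0° (5.9); OH at 120° is eclipsed with CH2Cl at 120° (10.1); SH at 240° is eclipsed with OCH3 at 240° (9.0). Total 25.0 kJ/mol.
Br at 60° is staggered. OH at 120° is gauche with Br at 60° (2.5); OH at 120° is gauche with CH2Cl at 180° (3.2); SH at 240° is gauche with CH2Cl at 180° (4.3); SH at 240° is gauche with OCH3 at 300° (3.2). Total 13.2 kJ/mol.
Br at 120° is eclipsed. H at 0° is eclipsed with OCH3 at 0° (5.3); OH at 120° is eclipsed with Br at 120° (8.3); SH at 240° is eclipsed with CH2Cl at 240° (12.9). Total 26.5 kJ/mol.
Br at 180° is staggered. OH at 120° is gauche with Br at 180° (2.5); OH at 120° is gauche with OCH3 at 60° (2.3); SH at 240° is gauche with Br at 180° (3.7); SH at 240° is gauche with CH2Cl at 300° (4.3). Total 12.8 kJ/mol.
Br at 240° is eclipsed. H at 0° is eclipsed with CH2Cl at 0° (6.3); OH at 120° is eclipsed with OCH3 at 120° (8.5); SH at 240° is eclipsed with Br at 240° (10.1). Total 24.9 kJ/mol.
Br at 300° is staggered. OH at 120° is gauche with CH2Cl at 60° (3.2); OH at 120° is gauche with OCH3 at 180° (2.3); SH at 240° is gauche with Br at 300° (3.7); SH at 240° is gauche with OCH3 at 180° (3.2). Total 12.4 kJ/mol.
Max at 120° (26.5 kJ/mol), min at 300° (12.4 kJ/mol); barrier = 14.1 kJ/mol.

14.1 kJ/mol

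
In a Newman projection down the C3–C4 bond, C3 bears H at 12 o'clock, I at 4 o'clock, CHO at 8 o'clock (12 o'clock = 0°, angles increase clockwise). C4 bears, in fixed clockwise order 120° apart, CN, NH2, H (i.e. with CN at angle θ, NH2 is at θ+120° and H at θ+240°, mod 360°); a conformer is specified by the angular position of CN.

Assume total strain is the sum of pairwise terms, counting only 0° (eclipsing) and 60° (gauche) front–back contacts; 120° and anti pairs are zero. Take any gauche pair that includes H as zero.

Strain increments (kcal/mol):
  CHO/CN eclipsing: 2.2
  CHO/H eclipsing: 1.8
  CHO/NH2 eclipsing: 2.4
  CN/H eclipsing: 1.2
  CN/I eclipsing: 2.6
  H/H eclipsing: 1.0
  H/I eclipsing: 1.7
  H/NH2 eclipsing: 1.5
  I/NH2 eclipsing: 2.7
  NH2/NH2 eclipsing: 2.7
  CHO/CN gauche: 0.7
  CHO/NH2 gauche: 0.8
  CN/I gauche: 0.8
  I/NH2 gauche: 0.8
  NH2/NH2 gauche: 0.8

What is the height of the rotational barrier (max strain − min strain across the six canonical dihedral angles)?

4.5 kcal/mol

CN at 0° (eclipsed): H(0°)/CN(0°) eclipsed 1.2; I(120°)/NH2(120°) eclipsed 2.7; CHO(240°)/H(240°) eclipsed 1.8 → 5.7 kcal/mol.
CN at 60° (staggered): I(120°)/CN(60°) gauche 0.8; I(120°)/NH2(180°) gauche 0.8; CHO(240°)/NH2(180°) gauche 0.8 → 2.4 kcal/mol.
CN at 120° (eclipsed): H(0°)/H(0°) eclipsed 1.0; I(120°)/CN(120°) eclipsed 2.6; CHO(240°)/NH2(240°) eclipsed 2.4 → 6.0 kcal/mol.
CN at 180° (staggered): I(120°)/CN(180°) gauche 0.8; CHO(240°)/CN(180°) gauche 0.7; CHO(240°)/NH2(300°) gauche 0.8 → 2.3 kcal/mol.
CN at 240° (eclipsed): H(0°)/NH2(0°) eclipsed 1.5; I(120°)/H(120°) eclipsed 1.7; CHO(240°)/CN(240°) eclipsed 2.2 → 5.4 kcal/mol.
CN at 300° (staggered): I(120°)/NH2(60°) gauche 0.8; CHO(240°)/CN(300°) gauche 0.7 → 1.5 kcal/mol.
Max at 120° (6.0 kcal/mol), min at 300° (1.5 kcal/mol); barrier = 4.5 kcal/mol.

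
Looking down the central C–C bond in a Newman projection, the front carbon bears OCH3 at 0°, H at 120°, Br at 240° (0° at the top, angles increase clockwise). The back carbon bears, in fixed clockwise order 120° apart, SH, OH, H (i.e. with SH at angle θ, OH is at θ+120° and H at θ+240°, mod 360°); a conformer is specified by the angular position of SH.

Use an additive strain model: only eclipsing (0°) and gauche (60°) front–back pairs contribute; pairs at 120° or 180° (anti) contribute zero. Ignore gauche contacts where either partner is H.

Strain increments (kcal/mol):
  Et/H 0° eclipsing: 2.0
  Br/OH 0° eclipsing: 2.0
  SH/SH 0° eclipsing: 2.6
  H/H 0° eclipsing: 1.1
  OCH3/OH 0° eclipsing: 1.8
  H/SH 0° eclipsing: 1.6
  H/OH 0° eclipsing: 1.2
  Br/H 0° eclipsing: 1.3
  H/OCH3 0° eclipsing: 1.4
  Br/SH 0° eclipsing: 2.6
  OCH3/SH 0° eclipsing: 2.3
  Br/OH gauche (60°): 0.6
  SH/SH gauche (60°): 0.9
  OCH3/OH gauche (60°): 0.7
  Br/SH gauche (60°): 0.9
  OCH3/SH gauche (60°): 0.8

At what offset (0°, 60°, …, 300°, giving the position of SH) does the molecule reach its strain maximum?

240°

SH at 0° (eclipsed): OCH3–SH eclipsed, H–OH eclipsed, Br–H eclipsed; 2.3 + 1.2 + 1.3 = 4.8 kcal/mol.
SH at 60° (staggered): OCH3–SH gauche, Br–OH gauche; 0.8 + 0.6 = 1.4 kcal/mol.
SH at 120° (eclipsed): OCH3–H eclipsed, H–SH eclipsed, Br–OH eclipsed; 1.4 + 1.6 + 2.0 = 5.0 kcal/mol.
SH at 180° (staggered): OCH3–OH gauche, Br–SH gauche, Br–OH gauche; 0.7 + 0.9 + 0.6 = 2.2 kcal/mol.
SH at 240° (eclipsed): OCH3–OH eclipsed, H–H eclipsed, Br–SH eclipsed; 1.8 + 1.1 + 2.6 = 5.5 kcal/mol.
SH at 300° (staggered): OCH3–SH gauche, OCH3–OH gauche, Br–SH gauche; 0.8 + 0.7 + 0.9 = 2.4 kcal/mol.
The maximum (5.5 kcal/mol) occurs with SH at 240°.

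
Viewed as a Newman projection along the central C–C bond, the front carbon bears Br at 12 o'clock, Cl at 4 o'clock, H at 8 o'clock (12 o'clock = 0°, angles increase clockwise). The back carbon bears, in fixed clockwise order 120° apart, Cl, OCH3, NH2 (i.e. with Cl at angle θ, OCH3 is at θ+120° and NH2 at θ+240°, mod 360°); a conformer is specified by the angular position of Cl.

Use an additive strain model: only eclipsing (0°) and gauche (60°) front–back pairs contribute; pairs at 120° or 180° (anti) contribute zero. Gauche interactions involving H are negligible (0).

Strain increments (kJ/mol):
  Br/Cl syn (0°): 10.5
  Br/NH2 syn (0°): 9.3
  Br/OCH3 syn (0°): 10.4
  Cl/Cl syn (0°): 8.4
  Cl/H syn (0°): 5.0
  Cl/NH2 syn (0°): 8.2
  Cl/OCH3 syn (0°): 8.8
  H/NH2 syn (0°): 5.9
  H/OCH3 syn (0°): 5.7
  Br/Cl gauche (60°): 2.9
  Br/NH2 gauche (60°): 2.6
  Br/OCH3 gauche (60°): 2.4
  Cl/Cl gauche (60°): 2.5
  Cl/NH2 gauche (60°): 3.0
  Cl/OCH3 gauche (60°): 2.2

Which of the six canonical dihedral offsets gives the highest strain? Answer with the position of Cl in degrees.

0°

Cl at 0° (eclipsed): Br–Cl eclipsed, Cl–OCH3 eclipsed, H–NH2 eclipsed; 10.5 + 8.8 + 5.9 = 25.2 kJ/mol.
Cl at 60° (staggered): Br–Cl gauche, Br–NH2 gauche, Cl–Cl gauche, Cl–OCH3 gauche; 2.9 + 2.6 + 2.5 + 2.2 = 10.2 kJ/mol.
Cl at 120° (eclipsed): Br–NH2 eclipsed, Cl–Cl eclipsed, H–OCH3 eclipsed; 9.3 + 8.4 + 5.7 = 23.4 kJ/mol.
Cl at 180° (staggered): Br–OCH3 gauche, Br–NH2 gauche, Cl–Cl gauche, Cl–NH2 gauche; 2.4 + 2.6 + 2.5 + 3.0 = 10.5 kJ/mol.
Cl at 240° (eclipsed): Br–OCH3 eclipsed, Cl–NH2 eclipsed, H–Cl eclipsed; 10.4 + 8.2 + 5.0 = 23.6 kJ/mol.
Cl at 300° (staggered): Br–Cl gauche, Br–OCH3 gauche, Cl–OCH3 gauche, Cl–NH2 gauche; 2.9 + 2.4 + 2.2 + 3.0 = 10.5 kJ/mol.
The maximum (25.2 kJ/mol) occurs with Cl at 0°.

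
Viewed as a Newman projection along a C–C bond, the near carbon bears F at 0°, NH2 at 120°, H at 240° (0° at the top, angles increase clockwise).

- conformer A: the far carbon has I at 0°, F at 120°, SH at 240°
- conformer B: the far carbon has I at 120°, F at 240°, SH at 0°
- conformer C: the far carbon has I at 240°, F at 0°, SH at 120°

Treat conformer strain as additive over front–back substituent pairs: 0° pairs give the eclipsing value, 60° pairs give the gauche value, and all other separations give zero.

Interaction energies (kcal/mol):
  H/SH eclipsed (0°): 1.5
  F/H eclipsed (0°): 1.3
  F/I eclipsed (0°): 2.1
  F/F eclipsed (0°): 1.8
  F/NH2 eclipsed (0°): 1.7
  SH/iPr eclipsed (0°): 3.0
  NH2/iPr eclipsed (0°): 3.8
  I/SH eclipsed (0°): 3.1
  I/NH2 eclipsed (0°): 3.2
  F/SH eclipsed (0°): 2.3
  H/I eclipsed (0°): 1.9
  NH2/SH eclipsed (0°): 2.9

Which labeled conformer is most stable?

A is eclipsed. F at 0° is eclipsed with I at 0° (2.1); NH2 at 120° is eclipsed with F at 120° (1.7); H at 240° is eclipsed with SH at 240° (1.5). Total 5.3 kcal/mol.
B is eclipsed. F at 0° is eclipsed with SH at 0° (2.3); NH2 at 120° is eclipsed with I at 120° (3.2); H at 240° is eclipsed with F at 240° (1.3). Total 6.8 kcal/mol.
C is eclipsed. F at 0° is eclipsed with F at 0° (1.8); NH2 at 120° is eclipsed with SH at 120° (2.9); H at 240° is eclipsed with I at 240° (1.9). Total 6.6 kcal/mol.
A has the lowest total (5.3 kcal/mol).

A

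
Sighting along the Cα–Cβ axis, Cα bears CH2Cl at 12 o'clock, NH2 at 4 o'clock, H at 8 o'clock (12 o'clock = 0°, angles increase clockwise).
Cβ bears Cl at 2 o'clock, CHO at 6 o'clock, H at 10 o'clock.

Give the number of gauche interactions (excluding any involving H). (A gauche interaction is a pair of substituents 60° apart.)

3

Non-H gauche pairs: CH2Cl(0°)/Cl(60°); NH2(120°)/Cl(60°); NH2(120°)/CHO(180°) — 3 interactions.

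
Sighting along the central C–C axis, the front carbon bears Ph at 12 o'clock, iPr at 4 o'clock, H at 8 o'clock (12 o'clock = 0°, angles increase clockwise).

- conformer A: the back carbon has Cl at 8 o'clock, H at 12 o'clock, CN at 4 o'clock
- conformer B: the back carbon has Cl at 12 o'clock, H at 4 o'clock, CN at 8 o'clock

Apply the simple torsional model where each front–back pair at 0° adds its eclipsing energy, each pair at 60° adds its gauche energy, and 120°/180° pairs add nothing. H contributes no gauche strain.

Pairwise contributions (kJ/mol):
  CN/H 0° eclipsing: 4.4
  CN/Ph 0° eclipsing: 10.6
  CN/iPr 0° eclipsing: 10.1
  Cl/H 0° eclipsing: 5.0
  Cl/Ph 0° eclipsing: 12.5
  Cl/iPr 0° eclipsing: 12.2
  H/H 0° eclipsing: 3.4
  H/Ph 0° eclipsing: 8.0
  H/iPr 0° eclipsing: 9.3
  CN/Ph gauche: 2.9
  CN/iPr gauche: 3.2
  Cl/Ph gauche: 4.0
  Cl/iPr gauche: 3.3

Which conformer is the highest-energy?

B

A is eclipsed. Ph at 0° is eclipsed with H at 0° (8.0); iPr at 120° is eclipsed with CN at 120° (10.1); H at 240° is eclipsed with Cl at 240° (5.0). Total 23.1 kJ/mol.
B is eclipsed. Ph at 0° is eclipsed with Cl at 0° (12.5); iPr at 120° is eclipsed with H at 120° (9.3); H at 240° is eclipsed with CN at 240° (4.4). Total 26.2 kJ/mol.
B has the highest total (26.2 kJ/mol).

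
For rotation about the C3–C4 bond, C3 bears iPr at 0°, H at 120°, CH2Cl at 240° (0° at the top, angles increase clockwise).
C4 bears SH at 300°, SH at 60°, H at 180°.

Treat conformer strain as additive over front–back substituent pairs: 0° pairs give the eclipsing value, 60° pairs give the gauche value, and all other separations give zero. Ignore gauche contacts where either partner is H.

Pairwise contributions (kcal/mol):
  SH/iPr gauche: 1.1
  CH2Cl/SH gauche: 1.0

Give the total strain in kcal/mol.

This conformer is staggered. iPr at 0° is gauche with SH at 300° (1.1); iPr at 0° is gauche with SH at 60° (1.1); CH2Cl at 240° is gauche with SH at 300° (1.0). Total 3.2 kcal/mol.

3.2 kcal/mol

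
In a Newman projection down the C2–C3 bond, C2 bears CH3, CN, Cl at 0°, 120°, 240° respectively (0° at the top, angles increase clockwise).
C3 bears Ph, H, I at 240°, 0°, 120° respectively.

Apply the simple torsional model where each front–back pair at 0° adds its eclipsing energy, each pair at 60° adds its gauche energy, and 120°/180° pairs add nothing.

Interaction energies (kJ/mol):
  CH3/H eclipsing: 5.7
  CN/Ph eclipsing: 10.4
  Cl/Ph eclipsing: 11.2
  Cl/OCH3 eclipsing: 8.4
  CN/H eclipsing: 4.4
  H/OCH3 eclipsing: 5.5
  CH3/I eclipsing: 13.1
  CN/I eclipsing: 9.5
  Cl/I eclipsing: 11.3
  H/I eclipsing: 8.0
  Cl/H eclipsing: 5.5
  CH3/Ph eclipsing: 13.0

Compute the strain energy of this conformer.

This conformer (eclipsed): CH3(0°)/H(0°) eclipsed 5.7; CN(120°)/I(120°) eclipsed 9.5; Cl(240°)/Ph(240°) eclipsed 11.2 → 26.4 kJ/mol.

26.4 kJ/mol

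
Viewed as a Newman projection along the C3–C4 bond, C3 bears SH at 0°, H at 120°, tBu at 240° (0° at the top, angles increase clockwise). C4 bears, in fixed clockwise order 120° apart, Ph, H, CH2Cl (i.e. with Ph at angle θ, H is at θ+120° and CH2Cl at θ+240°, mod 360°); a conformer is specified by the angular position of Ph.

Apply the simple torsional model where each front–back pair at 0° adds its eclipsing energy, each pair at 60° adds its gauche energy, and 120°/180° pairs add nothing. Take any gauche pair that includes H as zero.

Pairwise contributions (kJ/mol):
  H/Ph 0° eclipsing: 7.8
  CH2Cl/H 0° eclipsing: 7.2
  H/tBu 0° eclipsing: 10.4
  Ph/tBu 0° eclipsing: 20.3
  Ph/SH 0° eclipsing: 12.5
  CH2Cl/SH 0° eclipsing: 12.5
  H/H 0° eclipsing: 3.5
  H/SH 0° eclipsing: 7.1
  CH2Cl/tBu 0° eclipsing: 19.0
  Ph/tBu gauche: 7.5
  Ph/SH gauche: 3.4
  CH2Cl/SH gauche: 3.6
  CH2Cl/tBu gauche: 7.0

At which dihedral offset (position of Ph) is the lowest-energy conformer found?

Ph at 0° (eclipsed): SH(0°)/Ph(0°) eclipsed 12.5; H(120°)/H(120°) eclipsed 3.5; tBu(240°)/CH2Cl(240°) eclipsed 19.0 → 35.0 kJ/mol.
Ph at 60° (staggered): SH(0°)/Ph(60°) gauche 3.4; SH(0°)/CH2Cl(300°) gauche 3.6; tBu(240°)/CH2Cl(300°) gauche 7.0 → 14.0 kJ/mol.
Ph at 120° (eclipsed): SH(0°)/CH2Cl(0°) eclipsed 12.5; H(120°)/Ph(120°) eclipsed 7.8; tBu(240°)/H(240°) eclipsed 10.4 → 30.7 kJ/mol.
Ph at 180° (staggered): SH(0°)/CH2Cl(60°) gauche 3.6; tBu(240°)/Ph(180°) gauche 7.5 → 11.1 kJ/mol.
Ph at 240° (eclipsed): SH(0°)/H(0°) eclipsed 7.1; H(120°)/CH2Cl(120°) eclipsed 7.2; tBu(240°)/Ph(240°) eclipsed 20.3 → 34.6 kJ/mol.
Ph at 300° (staggered): SH(0°)/Ph(300°) gauche 3.4; tBu(240°)/Ph(300°) gauche 7.5; tBu(240°)/CH2Cl(180°) gauche 7.0 → 17.9 kJ/mol.
The minimum (11.1 kJ/mol) occurs with Ph at 180°.

180°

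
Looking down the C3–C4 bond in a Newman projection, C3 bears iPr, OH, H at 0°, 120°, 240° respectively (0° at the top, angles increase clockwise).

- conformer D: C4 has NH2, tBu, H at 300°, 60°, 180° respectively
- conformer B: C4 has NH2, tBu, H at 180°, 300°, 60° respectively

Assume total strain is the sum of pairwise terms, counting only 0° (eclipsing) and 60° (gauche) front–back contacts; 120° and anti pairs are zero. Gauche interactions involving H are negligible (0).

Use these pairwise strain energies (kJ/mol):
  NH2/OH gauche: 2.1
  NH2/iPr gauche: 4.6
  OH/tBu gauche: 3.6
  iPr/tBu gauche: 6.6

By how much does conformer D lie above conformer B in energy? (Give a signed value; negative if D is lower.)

+6.1 kJ/mol

D (staggered): iPr(0°)/NH2(300°) gauche 4.6; iPr(0°)/tBu(60°) gauche 6.6; OH(120°)/tBu(60°) gauche 3.6 → 14.8 kJ/mol.
B (staggered): iPr(0°)/tBu(300°) gauche 6.6; OH(120°)/NH2(180°) gauche 2.1 → 8.7 kJ/mol.
E(D) − E(B) = 14.8 − 8.7 = +6.1 kJ/mol.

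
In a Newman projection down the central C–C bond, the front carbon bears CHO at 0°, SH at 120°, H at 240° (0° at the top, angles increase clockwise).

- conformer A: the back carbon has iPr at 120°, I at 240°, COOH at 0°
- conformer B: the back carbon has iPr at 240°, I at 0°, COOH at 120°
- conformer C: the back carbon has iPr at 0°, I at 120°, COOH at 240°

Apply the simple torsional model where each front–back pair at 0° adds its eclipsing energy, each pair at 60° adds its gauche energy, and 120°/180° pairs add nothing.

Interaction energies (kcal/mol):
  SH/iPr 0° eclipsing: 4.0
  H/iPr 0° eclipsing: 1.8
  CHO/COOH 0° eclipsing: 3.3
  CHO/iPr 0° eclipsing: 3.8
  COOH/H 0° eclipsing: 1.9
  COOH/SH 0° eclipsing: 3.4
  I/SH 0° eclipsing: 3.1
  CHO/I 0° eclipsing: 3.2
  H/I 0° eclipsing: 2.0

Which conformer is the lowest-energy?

A (eclipsed): CHO–COOH eclipsed, SH–iPr eclipsed, H–I eclipsed; 3.3 + 4.0 + 2.0 = 9.3 kcal/mol.
B (eclipsed): CHO–I eclipsed, SH–COOH eclipsed, H–iPr eclipsed; 3.2 + 3.4 + 1.8 = 8.4 kcal/mol.
C (eclipsed): CHO–iPr eclipsed, SH–I eclipsed, H–COOH eclipsed; 3.8 + 3.1 + 1.9 = 8.8 kcal/mol.
B has the lowest total (8.4 kcal/mol).

B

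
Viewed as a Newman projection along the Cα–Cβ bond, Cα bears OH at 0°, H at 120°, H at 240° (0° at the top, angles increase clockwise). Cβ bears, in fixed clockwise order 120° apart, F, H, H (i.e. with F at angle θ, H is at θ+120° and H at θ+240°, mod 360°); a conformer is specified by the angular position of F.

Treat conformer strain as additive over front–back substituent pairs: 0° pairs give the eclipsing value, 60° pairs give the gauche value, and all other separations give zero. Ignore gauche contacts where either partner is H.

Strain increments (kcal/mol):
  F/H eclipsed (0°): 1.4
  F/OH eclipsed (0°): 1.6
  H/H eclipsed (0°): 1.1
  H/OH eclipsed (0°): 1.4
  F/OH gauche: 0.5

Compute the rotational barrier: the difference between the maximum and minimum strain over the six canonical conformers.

3.9 kcal/mol

F at 0° (eclipsed): OH–F eclipsed, H–H eclipsed, H–H eclipsed; 1.6 + 1.1 + 1.1 = 3.8 kcal/mol.
F at 60° (staggered): OH–F gauche; 0.5 = 0.5 kcal/mol.
F at 120° (eclipsed): OH–H eclipsed, H–F eclipsed, H–H eclipsed; 1.4 + 1.4 + 1.1 = 3.9 kcal/mol.
F at 180° (staggered): no non-H gauche contacts → 0.0 kcal/mol.
F at 240° (eclipsed): OH–H eclipsed, H–H eclipsed, H–F eclipsed; 1.4 + 1.1 + 1.4 = 3.9 kcal/mol.
F at 300° (staggered): OH–F gauche; 0.5 = 0.5 kcal/mol.
Max at 120° (3.9 kcal/mol), min at 180° (0.0 kcal/mol); barrier = 3.9 kcal/mol.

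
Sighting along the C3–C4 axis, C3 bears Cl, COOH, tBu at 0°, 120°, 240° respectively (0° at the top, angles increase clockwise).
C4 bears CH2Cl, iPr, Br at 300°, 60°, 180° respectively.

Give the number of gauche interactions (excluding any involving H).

6

Non-H gauche pairs: Cl(0°)/CH2Cl(300°); Cl(0°)/iPr(60°); COOH(120°)/iPr(60°); COOH(120°)/Br(180°); tBu(240°)/CH2Cl(300°); tBu(240°)/Br(180°) — 6 interactions.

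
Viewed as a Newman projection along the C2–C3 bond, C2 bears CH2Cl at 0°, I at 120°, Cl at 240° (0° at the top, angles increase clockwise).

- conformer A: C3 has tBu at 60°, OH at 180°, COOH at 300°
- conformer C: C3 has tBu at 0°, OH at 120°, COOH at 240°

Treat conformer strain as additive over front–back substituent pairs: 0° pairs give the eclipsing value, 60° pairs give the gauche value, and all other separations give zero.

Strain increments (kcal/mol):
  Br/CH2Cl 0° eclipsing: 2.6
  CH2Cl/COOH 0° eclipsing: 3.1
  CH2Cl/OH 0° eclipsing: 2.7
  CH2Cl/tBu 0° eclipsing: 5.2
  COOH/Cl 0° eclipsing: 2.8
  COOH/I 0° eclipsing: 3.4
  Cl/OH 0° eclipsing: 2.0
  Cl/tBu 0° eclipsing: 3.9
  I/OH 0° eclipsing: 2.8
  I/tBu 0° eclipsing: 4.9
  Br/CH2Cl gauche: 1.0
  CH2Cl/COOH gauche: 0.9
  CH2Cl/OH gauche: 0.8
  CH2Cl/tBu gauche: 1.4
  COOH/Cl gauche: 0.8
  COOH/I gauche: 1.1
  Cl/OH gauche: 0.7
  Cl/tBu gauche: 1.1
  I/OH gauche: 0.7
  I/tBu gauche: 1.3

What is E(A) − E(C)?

A is staggered. CH2Cl at 0° is gauche with tBu at 60° (1.4); CH2Cl at 0° is gauche with COOH at 300° (0.9); I at 120° is gauche with tBu at 60° (1.3); I at 120° is gauche with OH at 180° (0.7); Cl at 240° is gauche with OH at 180° (0.7); Cl at 240° is gauche with COOH at 300° (0.8). Total 5.8 kcal/mol.
C is eclipsed. CH2Cl at 0° is eclipsed with tBu at 0° (5.2); I at 120° is eclipsed with OH at 120° (2.8); Cl at 240° is eclipsed with COOH at 240° (2.8). Total 10.8 kcal/mol.
E(A) − E(C) = 5.8 − 10.8 = -5.0 kcal/mol.

-5.0 kcal/mol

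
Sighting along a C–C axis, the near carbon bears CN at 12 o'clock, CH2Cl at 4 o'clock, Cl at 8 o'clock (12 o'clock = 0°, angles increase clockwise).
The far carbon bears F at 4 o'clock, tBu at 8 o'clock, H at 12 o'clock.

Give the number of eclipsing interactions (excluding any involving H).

Non-H eclipsing pairs: CH2Cl(120°)/F(120°); Cl(240°)/tBu(240°) — 2 interactions.

2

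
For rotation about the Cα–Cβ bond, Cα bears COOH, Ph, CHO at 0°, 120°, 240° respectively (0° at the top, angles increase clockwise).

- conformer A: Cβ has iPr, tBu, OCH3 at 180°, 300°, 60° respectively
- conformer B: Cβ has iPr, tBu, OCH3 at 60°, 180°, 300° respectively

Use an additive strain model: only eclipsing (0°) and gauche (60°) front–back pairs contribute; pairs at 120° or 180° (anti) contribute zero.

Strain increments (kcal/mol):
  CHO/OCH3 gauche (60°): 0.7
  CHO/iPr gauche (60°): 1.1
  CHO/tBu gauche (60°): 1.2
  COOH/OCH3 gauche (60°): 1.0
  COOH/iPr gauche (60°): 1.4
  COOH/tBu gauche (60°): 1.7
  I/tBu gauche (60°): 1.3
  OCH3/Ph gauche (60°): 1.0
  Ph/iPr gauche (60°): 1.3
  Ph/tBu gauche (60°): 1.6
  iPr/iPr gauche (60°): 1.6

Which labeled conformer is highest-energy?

A (staggered): COOH–tBu gauche, COOH–OCH3 gauche, Ph–iPr gauche, Ph–OCH3 gauche, CHO–iPr gauche, CHO–tBu gauche; 1.7 + 1.0 + 1.3 + 1.0 + 1.1 + 1.2 = 7.3 kcal/mol.
B (staggered): COOH–iPr gauche, COOH–OCH3 gauche, Ph–iPr gauche, Ph–tBu gauche, CHO–tBu gauche, CHO–OCH3 gauche; 1.4 + 1.0 + 1.3 + 1.6 + 1.2 + 0.7 = 7.2 kcal/mol.
A has the highest total (7.3 kcal/mol).

A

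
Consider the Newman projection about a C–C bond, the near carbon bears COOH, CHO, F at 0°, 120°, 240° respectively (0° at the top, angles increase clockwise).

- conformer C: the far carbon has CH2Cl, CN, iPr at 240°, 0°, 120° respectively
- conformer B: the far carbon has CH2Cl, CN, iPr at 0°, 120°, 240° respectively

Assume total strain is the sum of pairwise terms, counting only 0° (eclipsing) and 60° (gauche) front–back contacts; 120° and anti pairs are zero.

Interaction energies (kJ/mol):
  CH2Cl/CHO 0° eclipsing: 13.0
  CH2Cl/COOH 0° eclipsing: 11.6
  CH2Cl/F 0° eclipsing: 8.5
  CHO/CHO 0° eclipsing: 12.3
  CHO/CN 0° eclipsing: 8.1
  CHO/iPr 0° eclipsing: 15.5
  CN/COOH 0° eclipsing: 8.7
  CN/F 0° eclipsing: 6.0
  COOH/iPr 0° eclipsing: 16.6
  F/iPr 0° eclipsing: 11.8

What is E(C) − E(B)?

+1.2 kJ/mol

C (eclipsed): COOH–CN eclipsed, CHO–iPr eclipsed, F–CH2Cl eclipsed; 8.7 + 15.5 + 8.5 = 32.7 kJ/mol.
B (eclipsed): COOH–CH2Cl eclipsed, CHO–CN eclipsed, F–iPr eclipsed; 11.6 + 8.1 + 11.8 = 31.5 kJ/mol.
E(C) − E(B) = 32.7 − 31.5 = +1.2 kJ/mol.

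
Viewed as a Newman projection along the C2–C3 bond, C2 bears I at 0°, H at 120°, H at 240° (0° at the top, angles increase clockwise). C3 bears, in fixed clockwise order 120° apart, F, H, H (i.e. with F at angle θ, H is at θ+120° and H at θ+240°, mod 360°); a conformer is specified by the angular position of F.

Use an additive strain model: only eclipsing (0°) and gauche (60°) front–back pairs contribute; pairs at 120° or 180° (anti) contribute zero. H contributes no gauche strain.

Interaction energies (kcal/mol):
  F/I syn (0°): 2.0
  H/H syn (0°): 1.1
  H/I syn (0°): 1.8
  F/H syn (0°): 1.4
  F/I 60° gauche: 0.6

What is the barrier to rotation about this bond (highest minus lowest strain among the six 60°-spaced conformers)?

F at 0° (eclipsed): I–F eclipsed, H–H eclipsed, H–H eclipsed; 2.0 + 1.1 + 1.1 = 4.2 kcal/mol.
F at 60° (staggered): I–F gauche; 0.6 = 0.6 kcal/mol.
F at 120° (eclipsed): I–H eclipsed, H–F eclipsed, H–H eclipsed; 1.8 + 1.4 + 1.1 = 4.3 kcal/mol.
F at 180° (staggered): no non-H gauche contacts → 0.0 kcal/mol.
F at 240° (eclipsed): I–H eclipsed, H–H eclipsed, H–F eclipsed; 1.8 + 1.1 + 1.4 = 4.3 kcal/mol.
F at 300° (staggered): I–F gauche; 0.6 = 0.6 kcal/mol.
Max at 120° (4.3 kcal/mol), min at 180° (0.0 kcal/mol); barrier = 4.3 kcal/mol.

4.3 kcal/mol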